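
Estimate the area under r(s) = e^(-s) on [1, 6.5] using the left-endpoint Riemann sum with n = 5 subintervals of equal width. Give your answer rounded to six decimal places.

0.604102

Δs = (6.5 − 1)/5 = 1.1.
Left endpoints: 1, 2.1, 3.2, 4.3, 5.4.
r(1) ≈ 0.367879, r(2.1) ≈ 0.122456, r(3.2) ≈ 0.040762, r(4.3) ≈ 0.013569, r(5.4) ≈ 0.004517.
Sum = Δs · [r(1) + r(2.1) + r(3.2) + r(4.3) + r(5.4)].
Sum ≈ 0.604102.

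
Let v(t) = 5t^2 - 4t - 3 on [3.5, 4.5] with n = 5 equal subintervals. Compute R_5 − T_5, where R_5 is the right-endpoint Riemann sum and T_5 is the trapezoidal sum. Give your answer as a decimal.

3.6

R_5 = 65.05.
T_5 = 61.45.
R_5 − T_5 = 3.6.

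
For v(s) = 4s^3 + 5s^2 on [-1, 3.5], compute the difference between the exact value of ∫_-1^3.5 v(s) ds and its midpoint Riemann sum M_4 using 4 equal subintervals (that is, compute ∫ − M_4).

9.4921875

Exact integral: ∫_-1^3.5 v(s) ds = 222.1875.
M_4 = 212.6953125.
Error = 222.1875 − 212.6953125 = 9.4921875.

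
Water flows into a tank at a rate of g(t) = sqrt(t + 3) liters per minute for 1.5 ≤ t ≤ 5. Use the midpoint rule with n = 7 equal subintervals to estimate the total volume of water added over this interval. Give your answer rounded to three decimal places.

8.722

Δt = (5 − 1.5)/7 = 0.5.
Midpoints: 1.75, 2.25, 2.75, 3.25, 3.75, 4.25, 4.75.
g(1.75) ≈ 2.179, g(2.25) ≈ 2.291, g(2.75) ≈ 2.398, g(3.25) ≈ 2.500, g(3.75) ≈ 2.598, g(4.25) ≈ 2.693, g(4.75) ≈ 2.784.
Sum = Δt · [g(1.75) + g(2.25) + g(2.75) + ...].
Sum ≈ 8.722.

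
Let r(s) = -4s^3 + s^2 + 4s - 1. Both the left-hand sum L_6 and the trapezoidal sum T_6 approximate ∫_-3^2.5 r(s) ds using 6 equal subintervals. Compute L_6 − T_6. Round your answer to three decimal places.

69.323

L_6 ≈ 117.54977.
T_6 ≈ 48.22685.
L_6 − T_6 ≈ 69.323.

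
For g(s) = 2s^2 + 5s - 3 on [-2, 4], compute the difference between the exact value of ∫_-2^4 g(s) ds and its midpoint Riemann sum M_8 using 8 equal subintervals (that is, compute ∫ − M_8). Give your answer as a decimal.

Exact integral: ∫_-2^4 g(s) ds = 60.
M_8 = 59.4375.
Error = 60 − 59.4375 = 0.5625.

0.5625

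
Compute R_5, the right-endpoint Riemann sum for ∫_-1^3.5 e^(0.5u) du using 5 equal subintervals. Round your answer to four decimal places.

12.7859

Δu = (3.5 − (-1))/5 = 0.9.
Right endpoints: -0.1, 0.8, 1.7, 2.6, 3.5.
f(-0.1) ≈ 0.9512, f(0.8) ≈ 1.4918, f(1.7) ≈ 2.3396, f(2.6) ≈ 3.6693, f(3.5) ≈ 5.7546.
Sum = Δu · [f(-0.1) + f(0.8) + f(1.7) + f(2.6) + f(3.5)].
Sum ≈ 12.7859.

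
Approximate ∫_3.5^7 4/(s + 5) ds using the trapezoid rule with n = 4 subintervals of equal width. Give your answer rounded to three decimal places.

1.381

Δs = (7 − 3.5)/4 = 0.875.
f(3.5) = 8/17, f(4.375) = 32/75, f(5.25) = 16/41, f(6.125) = 32/89, f(7) = 1/3.
T_4 = (Δs/2)·[f(s_0) + 2f(s_1) + 2f(s_2) + 2f(s_3) + f(s_4)].
Sum ≈ 1.381.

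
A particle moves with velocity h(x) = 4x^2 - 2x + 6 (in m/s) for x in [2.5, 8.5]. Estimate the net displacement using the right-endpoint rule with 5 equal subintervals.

Δx = (8.5 − 2.5)/5 = 1.2.
Right endpoints: 3.7, 4.9, 6.1, 7.3, 8.5.
h(3.7) = 53.36, h(4.9) = 92.24, h(6.1) = 142.64, h(7.3) = 204.56, h(8.5) = 278.
Sum = Δx · [h(3.7) + h(4.9) + h(6.1) + h(7.3) + h(8.5)].
Sum = 924.96.

924.96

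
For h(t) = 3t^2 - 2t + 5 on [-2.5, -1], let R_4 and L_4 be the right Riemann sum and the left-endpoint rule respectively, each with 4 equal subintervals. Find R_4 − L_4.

-7.03125

R_4 = 23.96484375.
L_4 = 30.99609375.
R_4 − L_4 = -7.03125.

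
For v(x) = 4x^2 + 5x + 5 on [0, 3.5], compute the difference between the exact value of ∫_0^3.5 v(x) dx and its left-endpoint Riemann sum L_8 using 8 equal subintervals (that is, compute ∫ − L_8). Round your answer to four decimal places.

14.1003

Exact integral: ∫_0^3.5 v(x) dx ≈ 105.291667.
L_8 = 91.19140625.
Error ≈ 105.291667 − 91.19140625 ≈ 14.1003.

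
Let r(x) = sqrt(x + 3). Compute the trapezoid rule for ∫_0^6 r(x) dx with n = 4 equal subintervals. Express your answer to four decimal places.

14.5132

Δx = (6 − 0)/4 = 1.5.
r(0) ≈ 1.7321, r(1.5) ≈ 2.1213, r(3) ≈ 2.4495, r(4.5) ≈ 2.7386, r(6) ≈ 3.0000.
T_4 = (Δx/2)·[r(x_0) + 2r(x_1) + 2r(x_2) + 2r(x_3) + r(x_4)].
Sum ≈ 14.5132.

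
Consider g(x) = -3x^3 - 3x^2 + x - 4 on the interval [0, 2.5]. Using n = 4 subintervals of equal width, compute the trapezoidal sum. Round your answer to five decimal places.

-54.11621

Δx = (2.5 − 0)/4 = 0.625.
g(0) = -4, g(0.625) = -2703/512, g(1.25) = -13.296875, g(1.875) = -16613/512, g(2.5) = -67.125.
T_4 = (Δx/2)·[g(x_0) + 2g(x_1) + 2g(x_2) + 2g(x_3) + g(x_4)].
Sum ≈ -54.11621.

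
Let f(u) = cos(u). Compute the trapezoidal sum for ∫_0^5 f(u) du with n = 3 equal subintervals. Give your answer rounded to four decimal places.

-0.7259

Δu = (5 − 0)/3 = 5/3.
f(0) ≈ 1.0000, f(5/3) ≈ -0.0957, f(10/3) ≈ -0.9817, f(5) ≈ 0.2837.
T_3 = (Δu/2)·[f(u_0) + 2f(u_1) + 2f(u_2) + f(u_3)].
Sum ≈ -0.7259.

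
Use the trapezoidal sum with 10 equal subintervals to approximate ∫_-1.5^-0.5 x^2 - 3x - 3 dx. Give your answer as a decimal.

1.085

Δx = (-0.5 − (-1.5))/10 = 0.1.
f(-1.5) = 3.75, f(-1.4) = 3.16, f(-1.3) = 2.59, f(-1.2) = 2.04, f(-1.1) = 1.51, f(-1) = 1, f(-0.9) = 0.51, f(-0.8) = 0.04, f(-0.7) = -0.41, f(-0.6) = -0.84, f(-0.5) = -1.25.
T_10 = (Δx/2)·[f(x_0) + 2f(x_1) + ... + 2f(x_{9}) + f(x_10)].
Sum = 1.085.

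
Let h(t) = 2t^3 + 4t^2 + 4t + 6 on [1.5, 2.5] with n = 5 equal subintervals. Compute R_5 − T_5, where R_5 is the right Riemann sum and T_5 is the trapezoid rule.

R_5 = 51.89.
T_5 = 47.44.
R_5 − T_5 = 4.45.

4.45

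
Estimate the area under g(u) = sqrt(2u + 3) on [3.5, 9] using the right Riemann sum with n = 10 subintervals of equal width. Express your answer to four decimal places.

Δu = (9 − 3.5)/10 = 0.55.
Right endpoints: 4.05, 4.6, 5.15, 5.7, 6.25, 6.8, 7.35, 7.9, 8.45, 9.
g(4.05) ≈ 3.3317, g(4.6) ≈ 3.4928, g(5.15) ≈ 3.6469, g(5.7) ≈ 3.7947, g(6.25) ≈ 3.9370, g(6.8) ≈ 4.0743, g(7.35) ≈ 4.2071, g(7.9) ≈ 4.3359, g(8.45) ≈ 4.4609, g(9) ≈ 4.5826.
Sum = Δu · [g(4.05) + g(4.6) + g(5.15) + ...].
Sum ≈ 21.9252.

21.9252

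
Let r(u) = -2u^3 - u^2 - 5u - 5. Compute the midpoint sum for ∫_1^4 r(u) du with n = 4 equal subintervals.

Δu = (4 − 1)/4 = 0.75.
Midpoints: 1.375, 2.125, 2.875, 3.625.
r(1.375) = -18.96484375, r(2.125) = -39.33203125, r(2.875) = -75.16796875, r(3.625) = -131.53515625.
Sum = Δu · [r(1.375) + r(2.125) + r(2.875) + r(3.625)].
Sum = -198.75.

-198.75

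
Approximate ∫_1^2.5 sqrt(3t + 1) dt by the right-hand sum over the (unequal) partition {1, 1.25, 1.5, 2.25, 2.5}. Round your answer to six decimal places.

3.947945

Subinterval widths: 0.25, 0.25, 0.75, 0.25.
Right endpoints: 1.25, 1.5, 2.25, 2.5.
f(1.25) ≈ 2.179449, f(1.5) ≈ 2.345208, f(2.25) ≈ 2.783882, f(2.5) ≈ 2.915476.
Sum = Σ Δt_i · f(t_i).
Sum ≈ 3.947945.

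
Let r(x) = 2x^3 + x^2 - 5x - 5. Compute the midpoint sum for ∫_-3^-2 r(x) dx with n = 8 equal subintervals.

Δx = (-2 − (-3))/8 = 0.125.
Midpoints: -2.9375, -2.8125, -2.6875, -2.5625, -2.4375, -2.3125, -2.1875, -2.0625.
r(-2.9375) = -66311/2048, r(-2.8125) = -56365/2048, r(-2.6875) = -47435/2048, r(-2.5625) = -39473/2048, r(-2.4375) = -32431/2048, r(-2.3125) = -26261/2048, r(-2.1875) = -20915/2048, r(-2.0625) = -16345/2048.
Sum = Δx · [r(-2.9375) + r(-2.8125) + r(-2.6875) + ...].
Sum = -18.6484375.

-18.6484375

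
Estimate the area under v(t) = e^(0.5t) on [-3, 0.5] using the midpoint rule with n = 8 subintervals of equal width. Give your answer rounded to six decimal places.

2.117566

Δt = (0.5 − (-3))/8 = 0.4375.
Midpoints: -2.78125, -2.34375, -1.90625, -1.46875, -1.03125, -0.59375, -0.15625, 0.28125.
v(-2.78125) ≈ 0.248920, v(-2.34375) ≈ 0.309786, v(-1.90625) ≈ 0.385534, v(-1.46875) ≈ 0.479805, v(-1.03125) ≈ 0.597127, v(-0.59375) ≈ 0.743137, v(-0.15625) ≈ 0.924849, v(0.28125) ≈ 1.150993.
Sum = Δt · [v(-2.78125) + v(-2.34375) + v(-1.90625) + ...].
Sum ≈ 2.117566.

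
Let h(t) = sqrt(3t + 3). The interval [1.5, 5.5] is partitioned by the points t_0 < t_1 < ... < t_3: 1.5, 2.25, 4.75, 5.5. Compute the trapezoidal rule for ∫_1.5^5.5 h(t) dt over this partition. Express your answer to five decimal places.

14.50613

Subinterval widths: 0.75, 2.5, 0.75.
h(1.5) ≈ 2.73861, h(2.25) ≈ 3.12250, h(4.75) ≈ 4.15331, h(5.5) ≈ 4.41588.
On each subinterval the trapezoid contributes (Δt_i/2)·[h(t_{i-1}) + h(t_i)].
Sum ≈ 14.50613.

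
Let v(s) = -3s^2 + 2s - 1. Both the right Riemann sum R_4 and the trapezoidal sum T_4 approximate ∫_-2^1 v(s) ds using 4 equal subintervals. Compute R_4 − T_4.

R_4 = -10.21875.
T_4 = -15.84375.
R_4 − T_4 = 5.625.

5.625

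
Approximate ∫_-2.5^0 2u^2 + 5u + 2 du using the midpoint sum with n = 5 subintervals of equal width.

-0.3125

Δu = (0 − (-2.5))/5 = 0.5.
Midpoints: -2.25, -1.75, -1.25, -0.75, -0.25.
f(-2.25) = 0.875, f(-1.75) = -0.625, f(-1.25) = -1.125, f(-0.75) = -0.625, f(-0.25) = 0.875.
Sum = Δu · [f(-2.25) + f(-1.75) + f(-1.25) + f(-0.75) + f(-0.25)].
Sum = -0.3125.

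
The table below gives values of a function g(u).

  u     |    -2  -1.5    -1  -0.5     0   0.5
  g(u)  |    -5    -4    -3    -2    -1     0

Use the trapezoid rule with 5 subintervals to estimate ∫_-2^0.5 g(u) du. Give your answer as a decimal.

-6.25

Δu = 0.5.
T_5 = (0.5/2)·[(-5) + 2·(-4) + 2·(-3) + 2·(-2) + 2·(-1) + 0] = -6.25.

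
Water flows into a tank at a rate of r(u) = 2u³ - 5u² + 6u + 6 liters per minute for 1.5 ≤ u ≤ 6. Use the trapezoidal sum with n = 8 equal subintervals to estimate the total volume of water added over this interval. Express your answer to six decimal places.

Δu = (6 − 1.5)/8 = 0.5625.
r(1.5) = 10.5, r(2.0625) = 30009/2048, r(2.625) = 23.47265625, r(3.1875) = 80067/2048, r(3.75) = 63.65625, r(4.3125) = 203349/2048, r(4.875) = 148.13671875, r(5.4375) = 434847/2048, r(6) = 294.
T_8 = (Δu/2)·[r(u_0) + 2r(u_1) + ... + 2r(u_{7}) + r(u_8)].
Sum ≈ 423.496582.

423.496582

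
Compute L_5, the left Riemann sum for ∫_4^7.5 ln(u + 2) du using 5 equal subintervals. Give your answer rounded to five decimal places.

Δu = (7.5 − 4)/5 = 0.7.
Left endpoints: 4, 4.7, 5.4, 6.1, 6.8.
f(4) ≈ 1.79176, f(4.7) ≈ 1.90211, f(5.4) ≈ 2.00148, f(6.1) ≈ 2.09186, f(6.8) ≈ 2.17475.
Sum = Δu · [f(4) + f(4.7) + f(5.4) + f(6.1) + f(6.8)].
Sum ≈ 6.97337.

6.97337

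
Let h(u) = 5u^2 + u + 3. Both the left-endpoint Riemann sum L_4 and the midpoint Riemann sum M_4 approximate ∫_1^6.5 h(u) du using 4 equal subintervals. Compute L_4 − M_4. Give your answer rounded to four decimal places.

L_4 = 356.25390625.
M_4 ≈ 488.833984.
L_4 − M_4 ≈ -132.5801.

-132.5801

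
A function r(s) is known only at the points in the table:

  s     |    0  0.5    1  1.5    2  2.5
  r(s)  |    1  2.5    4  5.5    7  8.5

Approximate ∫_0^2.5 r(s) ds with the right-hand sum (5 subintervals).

13.75

Δs = 0.5.
Sum = 0.5·[2.5 + 4 + 5.5 + 7 + 8.5] = 13.75.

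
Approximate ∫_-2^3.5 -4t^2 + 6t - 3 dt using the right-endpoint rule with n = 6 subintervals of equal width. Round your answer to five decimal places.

Δt = (3.5 − (-2))/6 = 11/12.
Right endpoints: -13/12, -1/6, 0.75, 5/3, 31/12, 3.5.
f(-13/12) = -511/36, f(-1/6) = -37/9, f(0.75) = -0.75, f(5/3) = -37/9, f(31/12) = -511/36, f(3.5) = -31.
Sum = Δt · [f(-13/12) + f(-1/6) + f(0.75) + ...].
Sum ≈ -62.66435.

-62.66435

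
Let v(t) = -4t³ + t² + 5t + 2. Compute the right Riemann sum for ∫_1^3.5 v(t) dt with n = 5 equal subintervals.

Δt = (3.5 − 1)/5 = 0.5.
Right endpoints: 1.5, 2, 2.5, 3, 3.5.
v(1.5) = -1.75, v(2) = -16, v(2.5) = -41.75, v(3) = -82, v(3.5) = -139.75.
Sum = Δt · [v(1.5) + v(2) + v(2.5) + v(3) + v(3.5)].
Sum = -140.625.

-140.625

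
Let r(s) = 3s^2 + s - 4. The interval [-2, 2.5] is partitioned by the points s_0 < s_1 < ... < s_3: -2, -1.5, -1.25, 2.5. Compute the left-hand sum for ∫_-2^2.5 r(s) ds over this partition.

1.203125

Subinterval widths: 0.5, 0.25, 3.75.
Left endpoints: -2, -1.5, -1.25.
r(-2) = 6, r(-1.5) = 1.25, r(-1.25) = -0.5625.
Sum = Σ Δs_i · r(s_i).
Sum = 1.203125.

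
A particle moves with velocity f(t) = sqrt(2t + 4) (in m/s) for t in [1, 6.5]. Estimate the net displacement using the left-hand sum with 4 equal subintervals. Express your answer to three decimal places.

Δt = (6.5 − 1)/4 = 1.375.
Left endpoints: 1, 2.375, 3.75, 5.125.
f(1) ≈ 2.449, f(2.375) ≈ 2.958, f(3.75) ≈ 3.391, f(5.125) ≈ 3.775.
Sum = Δt · [f(1) + f(2.375) + f(3.75) + f(5.125)].
Sum ≈ 17.289.

17.289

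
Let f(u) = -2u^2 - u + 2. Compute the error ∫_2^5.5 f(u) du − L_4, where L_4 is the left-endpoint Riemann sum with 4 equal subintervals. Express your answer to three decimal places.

-23.607

Exact integral: ∫_2^5.5 f(u) du ≈ -111.70833.
L_4 = -88.1015625.
Error ≈ -111.70833 − (-88.1015625) ≈ -23.607.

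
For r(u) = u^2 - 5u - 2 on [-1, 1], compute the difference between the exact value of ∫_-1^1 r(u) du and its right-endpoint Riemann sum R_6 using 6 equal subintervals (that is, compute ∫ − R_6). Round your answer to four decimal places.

1.6296

Exact integral: ∫_-1^1 r(u) du ≈ -3.333333.
R_6 ≈ -4.962963.
Error ≈ -3.333333 − (-4.962963) ≈ 1.6296.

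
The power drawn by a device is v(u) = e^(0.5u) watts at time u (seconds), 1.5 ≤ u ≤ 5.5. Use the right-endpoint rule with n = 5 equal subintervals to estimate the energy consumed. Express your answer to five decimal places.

32.82124

Δu = (5.5 − 1.5)/5 = 0.8.
Right endpoints: 2.3, 3.1, 3.9, 4.7, 5.5.
v(2.3) ≈ 3.15819, v(3.1) ≈ 4.71147, v(3.9) ≈ 7.02869, v(4.7) ≈ 10.48557, v(5.5) ≈ 15.64263.
Sum = Δu · [v(2.3) + v(3.1) + v(3.9) + v(4.7) + v(5.5)].
Sum ≈ 32.82124.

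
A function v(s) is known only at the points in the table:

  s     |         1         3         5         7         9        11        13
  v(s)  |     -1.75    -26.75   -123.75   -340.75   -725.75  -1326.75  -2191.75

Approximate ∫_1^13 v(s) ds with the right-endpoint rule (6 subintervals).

-9471

Δs = 2.
Sum = 2·[(-26.75) + (-123.75) + (-340.75) + (-725.75) + (-1326.75) + (-2191.75)] = -9471.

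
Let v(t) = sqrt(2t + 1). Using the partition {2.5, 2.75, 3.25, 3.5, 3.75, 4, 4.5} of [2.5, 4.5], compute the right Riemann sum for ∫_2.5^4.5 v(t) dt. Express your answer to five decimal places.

5.77380

Subinterval widths: 0.25, 0.5, 0.25, 0.25, 0.25, 0.5.
Right endpoints: 2.75, 3.25, 3.5, 3.75, 4, 4.5.
v(2.75) ≈ 2.54951, v(3.25) ≈ 2.73861, v(3.5) ≈ 2.82843, v(3.75) ≈ 2.91548, v(4) ≈ 3.00000, v(4.5) ≈ 3.16228.
Sum = Σ Δt_i · v(t_i).
Sum ≈ 5.77380.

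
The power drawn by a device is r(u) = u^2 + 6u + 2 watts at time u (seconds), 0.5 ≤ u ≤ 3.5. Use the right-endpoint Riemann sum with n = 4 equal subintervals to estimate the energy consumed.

67.78125

Δu = (3.5 − 0.5)/4 = 0.75.
Right endpoints: 1.25, 2, 2.75, 3.5.
r(1.25) = 11.0625, r(2) = 18, r(2.75) = 26.0625, r(3.5) = 35.25.
Sum = Δu · [r(1.25) + r(2) + r(2.75) + r(3.5)].
Sum = 67.78125.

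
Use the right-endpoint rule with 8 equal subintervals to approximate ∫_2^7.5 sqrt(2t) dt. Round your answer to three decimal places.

17.333

Δt = (7.5 − 2)/8 = 0.6875.
Right endpoints: 2.6875, 3.375, 4.0625, 4.75, 5.4375, 6.125, 6.8125, 7.5.
f(2.6875) ≈ 2.318, f(3.375) ≈ 2.598, f(4.0625) ≈ 2.850, f(4.75) ≈ 3.082, f(5.4375) ≈ 3.298, f(6.125) ≈ 3.500, f(6.8125) ≈ 3.691, f(7.5) ≈ 3.873.
Sum = Δt · [f(2.6875) + f(3.375) + f(4.0625) + ...].
Sum ≈ 17.333.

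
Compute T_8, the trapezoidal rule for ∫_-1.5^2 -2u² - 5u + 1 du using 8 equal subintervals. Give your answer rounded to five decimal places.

Δu = (2 − (-1.5))/8 = 0.4375.
f(-1.5) = 4, f(-1.0625) = 4.0546875, f(-0.625) = 3.34375, f(-0.1875) = 1.8671875, f(0.25) = -0.375, f(0.6875) = -3.3828125, f(1.125) = -7.15625, f(1.5625) = -11.6953125, f(2) = -17.
T_8 = (Δu/2)·[f(u_0) + 2f(u_1) + ... + 2f(u_{7}) + f(u_8)].
Sum ≈ -8.68164.

-8.68164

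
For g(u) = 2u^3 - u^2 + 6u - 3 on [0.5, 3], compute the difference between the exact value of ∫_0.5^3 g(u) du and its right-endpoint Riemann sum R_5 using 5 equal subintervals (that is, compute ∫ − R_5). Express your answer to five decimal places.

-15.98958

Exact integral: ∫_0.5^3 g(u) du ≈ 50.2604167.
R_5 = 66.25.
Error ≈ 50.2604167 − 66.25 ≈ -15.98958.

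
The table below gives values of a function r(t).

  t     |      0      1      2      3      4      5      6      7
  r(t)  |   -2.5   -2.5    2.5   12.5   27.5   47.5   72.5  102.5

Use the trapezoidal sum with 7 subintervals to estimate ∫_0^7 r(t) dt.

210

Δt = 1.
T_7 = (1/2)·[(-2.5) + 2·(-2.5) + 2·2.5 + 2·12.5 + 2·27.5 + 2·47.5 + 2·72.5 + 102.5] = 210.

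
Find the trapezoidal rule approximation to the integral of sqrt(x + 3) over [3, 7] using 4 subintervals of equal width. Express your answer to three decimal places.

11.280

Δx = (7 − 3)/4 = 1.
f(3) ≈ 2.449, f(4) ≈ 2.646, f(5) ≈ 2.828, f(6) ≈ 3.000, f(7) ≈ 3.162.
T_4 = (Δx/2)·[f(x_0) + 2f(x_1) + 2f(x_2) + 2f(x_3) + f(x_4)].
Sum ≈ 11.280.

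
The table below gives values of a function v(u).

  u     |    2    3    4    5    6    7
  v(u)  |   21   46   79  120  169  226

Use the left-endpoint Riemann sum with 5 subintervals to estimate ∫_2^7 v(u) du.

435

Δu = 1.
Sum = 1·[21 + 46 + 79 + 120 + 169] = 435.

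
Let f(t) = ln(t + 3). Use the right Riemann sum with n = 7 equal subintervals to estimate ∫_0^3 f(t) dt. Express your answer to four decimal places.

4.6007

Δt = (3 − 0)/7 = 3/7.
Right endpoints: 3/7, 6/7, 9/7, 12/7, 15/7, 18/7, 3.
f(3/7) ≈ 1.2321, f(6/7) ≈ 1.3499, f(9/7) ≈ 1.4553, f(12/7) ≈ 1.5506, f(15/7) ≈ 1.6376, f(18/7) ≈ 1.7177, f(3) ≈ 1.7918.
Sum = Δt · [f(3/7) + f(6/7) + f(9/7) + ...].
Sum ≈ 4.6007.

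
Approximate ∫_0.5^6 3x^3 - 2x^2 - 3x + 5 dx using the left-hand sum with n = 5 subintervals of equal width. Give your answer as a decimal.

524.3425

Δx = (6 − 0.5)/5 = 1.1.
Left endpoints: 0.5, 1.6, 2.7, 3.8, 4.9.
f(0.5) = 3.375, f(1.6) = 7.368, f(2.7) = 41.369, f(3.8) = 129.336, f(4.9) = 295.227.
Sum = Δx · [f(0.5) + f(1.6) + f(2.7) + f(3.8) + f(4.9)].
Sum = 524.3425.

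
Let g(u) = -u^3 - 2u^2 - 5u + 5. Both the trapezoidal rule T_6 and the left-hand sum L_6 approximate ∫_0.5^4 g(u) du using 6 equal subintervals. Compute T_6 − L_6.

T_6 ≈ -130.179543.
L_6 ≈ -97.257668.
T_6 − L_6 = -32.921875.

-32.921875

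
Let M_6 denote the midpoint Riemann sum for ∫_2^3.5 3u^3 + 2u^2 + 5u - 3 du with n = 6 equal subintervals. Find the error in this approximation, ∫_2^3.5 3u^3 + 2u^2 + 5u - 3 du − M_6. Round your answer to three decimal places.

Exact integral: ∫_2^3.5 f(u) du = 139.921875.
M_6 ≈ 139.71289.
Error ≈ 139.921875 − 139.71289 ≈ 0.209.

0.209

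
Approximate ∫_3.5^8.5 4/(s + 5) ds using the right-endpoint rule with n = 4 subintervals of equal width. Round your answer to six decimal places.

1.745900

Δs = (8.5 − 3.5)/4 = 1.25.
Right endpoints: 4.75, 6, 7.25, 8.5.
f(4.75) = 16/39, f(6) = 4/11, f(7.25) = 16/49, f(8.5) = 8/27.
Sum = Δs · [f(4.75) + f(6) + f(7.25) + f(8.5)].
Sum ≈ 1.745900.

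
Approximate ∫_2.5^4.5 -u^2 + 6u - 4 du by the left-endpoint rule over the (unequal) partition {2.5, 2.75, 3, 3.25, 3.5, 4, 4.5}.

9.28125

Subinterval widths: 0.25, 0.25, 0.25, 0.25, 0.5, 0.5.
Left endpoints: 2.5, 2.75, 3, 3.25, 3.5, 4.
f(2.5) = 4.75, f(2.75) = 4.9375, f(3) = 5, f(3.25) = 4.9375, f(3.5) = 4.75, f(4) = 4.
Sum = Σ Δu_i · f(u_i).
Sum = 9.28125.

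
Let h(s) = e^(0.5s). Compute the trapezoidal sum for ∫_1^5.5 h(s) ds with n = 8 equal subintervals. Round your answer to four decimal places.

28.1721

Δs = (5.5 − 1)/8 = 0.5625.
h(1) ≈ 1.6487, h(1.5625) ≈ 2.1842, h(2.125) ≈ 2.8936, h(2.6875) ≈ 3.8334, h(3.25) ≈ 5.0784, h(3.8125) ≈ 6.7278, h(4.375) ≈ 8.9129, h(4.9375) ≈ 11.8077, h(5.5) ≈ 15.6426.
T_8 = (Δs/2)·[h(s_0) + 2h(s_1) + ... + 2h(s_{7}) + h(s_8)].
Sum ≈ 28.1721.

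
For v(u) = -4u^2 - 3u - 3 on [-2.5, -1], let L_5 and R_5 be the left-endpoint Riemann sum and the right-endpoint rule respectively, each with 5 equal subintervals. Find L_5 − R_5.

-4.95

L_5 = -18.69.
R_5 = -13.74.
L_5 − R_5 = -4.95.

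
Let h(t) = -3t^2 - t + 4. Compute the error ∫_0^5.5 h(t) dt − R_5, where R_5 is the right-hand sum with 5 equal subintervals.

56.265

Exact integral: ∫_0^5.5 h(t) dt = -159.5.
R_5 = -215.765.
Error = -159.5 − (-215.765) = 56.265.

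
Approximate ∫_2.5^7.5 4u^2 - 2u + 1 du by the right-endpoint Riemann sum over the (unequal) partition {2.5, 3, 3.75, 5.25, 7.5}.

678.6875

Subinterval widths: 0.5, 0.75, 1.5, 2.25.
Right endpoints: 3, 3.75, 5.25, 7.5.
f(3) = 31, f(3.75) = 49.75, f(5.25) = 100.75, f(7.5) = 211.
Sum = Σ Δu_i · f(u_i).
Sum = 678.6875.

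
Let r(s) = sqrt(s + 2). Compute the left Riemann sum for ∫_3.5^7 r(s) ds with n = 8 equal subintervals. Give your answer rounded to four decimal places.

9.2569

Δs = (7 − 3.5)/8 = 0.4375.
Left endpoints: 3.5, 3.9375, 4.375, 4.8125, 5.25, 5.6875, 6.125, 6.5625.
r(3.5) ≈ 2.3452, r(3.9375) ≈ 2.4367, r(4.375) ≈ 2.5249, r(4.8125) ≈ 2.6101, r(5.25) ≈ 2.6926, r(5.6875) ≈ 2.7726, r(6.125) ≈ 2.8504, r(6.5625) ≈ 2.9262.
Sum = Δs · [r(3.5) + r(3.9375) + r(4.375) + ...].
Sum ≈ 9.2569.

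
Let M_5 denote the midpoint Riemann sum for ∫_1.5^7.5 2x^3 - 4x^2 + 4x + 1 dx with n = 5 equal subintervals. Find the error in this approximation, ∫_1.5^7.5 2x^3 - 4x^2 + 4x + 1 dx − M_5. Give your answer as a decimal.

Exact integral: ∫_1.5^7.5 f(x) dx = 1135.5.
M_5 = 1118.94.
Error = 1135.5 − 1118.94 = 16.56.

16.56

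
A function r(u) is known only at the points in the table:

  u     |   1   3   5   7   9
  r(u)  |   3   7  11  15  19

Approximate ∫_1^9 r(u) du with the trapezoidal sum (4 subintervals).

88

Δu = 2.
T_4 = (2/2)·[3 + 2·7 + 2·11 + 2·15 + 19] = 88.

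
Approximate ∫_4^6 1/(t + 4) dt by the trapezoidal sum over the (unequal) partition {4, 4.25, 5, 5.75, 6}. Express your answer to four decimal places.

0.2233

Subinterval widths: 0.25, 0.75, 0.75, 0.25.
f(4) = 0.125, f(4.25) = 4/33, f(5) = 1/9, f(5.75) = 4/39, f(6) = 0.1.
On each subinterval the trapezoid contributes (Δt_i/2)·[f(t_{i-1}) + f(t_i)].
Sum ≈ 0.2233.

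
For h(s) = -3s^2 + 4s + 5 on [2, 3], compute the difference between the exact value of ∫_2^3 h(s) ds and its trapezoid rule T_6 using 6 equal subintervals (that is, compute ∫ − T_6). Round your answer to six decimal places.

Exact integral: ∫_2^3 h(s) ds = -4.
T_6 ≈ -4.01388889.
Error ≈ -4 − (-4.01388889) ≈ 0.013889.

0.013889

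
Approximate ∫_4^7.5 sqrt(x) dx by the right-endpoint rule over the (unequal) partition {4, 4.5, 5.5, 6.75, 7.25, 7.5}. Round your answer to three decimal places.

Subinterval widths: 0.5, 1, 1.25, 0.5, 0.25.
Right endpoints: 4.5, 5.5, 6.75, 7.25, 7.5.
f(4.5) ≈ 2.121, f(5.5) ≈ 2.345, f(6.75) ≈ 2.598, f(7.25) ≈ 2.693, f(7.5) ≈ 2.739.
Sum = Σ Δx_i · f(x_i).
Sum ≈ 8.684.

8.684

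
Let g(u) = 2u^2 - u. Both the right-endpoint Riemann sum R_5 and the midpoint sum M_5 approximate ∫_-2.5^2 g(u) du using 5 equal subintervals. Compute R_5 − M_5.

R_5 = 14.04.
M_5 = 16.2675.
R_5 − M_5 = -2.2275.

-2.2275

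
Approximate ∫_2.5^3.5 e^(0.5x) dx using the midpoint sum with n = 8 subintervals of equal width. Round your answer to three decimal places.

4.528

Δx = (3.5 − 2.5)/8 = 0.125.
Midpoints: 2.5625, 2.6875, 2.8125, 2.9375, 3.0625, 3.1875, 3.3125, 3.4375.
f(2.5625) ≈ 3.601, f(2.6875) ≈ 3.833, f(2.8125) ≈ 4.081, f(2.9375) ≈ 4.344, f(3.0625) ≈ 4.624, f(3.1875) ≈ 4.922, f(3.3125) ≈ 5.240, f(3.4375) ≈ 5.578.
Sum = Δx · [f(2.5625) + f(2.6875) + f(2.8125) + ...].
Sum ≈ 4.528.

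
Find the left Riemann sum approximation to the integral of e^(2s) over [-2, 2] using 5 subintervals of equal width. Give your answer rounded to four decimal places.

Δs = (2 − (-2))/5 = 0.8.
Left endpoints: -2, -1.2, -0.4, 0.4, 1.2.
f(-2) ≈ 0.0183, f(-1.2) ≈ 0.0907, f(-0.4) ≈ 0.4493, f(0.4) ≈ 2.2255, f(1.2) ≈ 11.0232.
Sum = Δs · [f(-2) + f(-1.2) + f(-0.4) + f(0.4) + f(1.2)].
Sum ≈ 11.0457.

11.0457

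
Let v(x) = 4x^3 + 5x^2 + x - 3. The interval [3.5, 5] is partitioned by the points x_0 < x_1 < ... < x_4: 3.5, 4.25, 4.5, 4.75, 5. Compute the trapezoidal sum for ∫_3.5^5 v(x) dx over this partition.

617.78125

Subinterval widths: 0.75, 0.25, 0.25, 0.25.
v(3.5) = 233.25, v(4.25) = 398.625, v(4.5) = 467.25, v(4.75) = 543.25, v(5) = 627.
On each subinterval the trapezoid contributes (Δx_i/2)·[v(x_{i-1}) + v(x_i)].
Sum = 617.78125.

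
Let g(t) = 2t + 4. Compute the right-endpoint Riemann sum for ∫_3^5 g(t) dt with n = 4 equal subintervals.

Δt = (5 − 3)/4 = 0.5.
Right endpoints: 3.5, 4, 4.5, 5.
g(3.5) = 11, g(4) = 12, g(4.5) = 13, g(5) = 14.
Sum = Δt · [g(3.5) + g(4) + g(4.5) + g(5)].
Sum = 25.

25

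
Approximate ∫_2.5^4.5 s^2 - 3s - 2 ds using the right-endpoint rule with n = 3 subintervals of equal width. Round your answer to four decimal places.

Δs = (4.5 − 2.5)/3 = 2/3.
Right endpoints: 19/6, 23/6, 4.5.
f(19/6) = -53/36, f(23/6) = 43/36, f(4.5) = 4.75.
Sum = Δs · [f(19/6) + f(23/6) + f(4.5)].
Sum ≈ 2.9815.

2.9815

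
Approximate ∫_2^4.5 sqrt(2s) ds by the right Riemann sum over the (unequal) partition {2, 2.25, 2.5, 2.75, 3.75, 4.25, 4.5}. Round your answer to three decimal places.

Subinterval widths: 0.25, 0.25, 0.25, 1, 0.5, 0.25.
Right endpoints: 2.25, 2.5, 2.75, 3.75, 4.25, 4.5.
f(2.25) ≈ 2.121, f(2.5) ≈ 2.236, f(2.75) ≈ 2.345, f(3.75) ≈ 2.739, f(4.25) ≈ 2.915, f(4.5) ≈ 3.000.
Sum = Σ Δs_i · f(s_i).
Sum ≈ 6.622.

6.622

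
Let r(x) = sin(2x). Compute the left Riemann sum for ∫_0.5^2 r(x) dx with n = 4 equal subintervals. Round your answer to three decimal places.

Δx = (2 − 0.5)/4 = 0.375.
Left endpoints: 0.5, 0.875, 1.25, 1.625.
r(0.5) ≈ 0.841, r(0.875) ≈ 0.984, r(1.25) ≈ 0.598, r(1.625) ≈ -0.108.
Sum = Δx · [r(0.5) + r(0.875) + r(1.25) + r(1.625)].
Sum ≈ 0.868.

0.868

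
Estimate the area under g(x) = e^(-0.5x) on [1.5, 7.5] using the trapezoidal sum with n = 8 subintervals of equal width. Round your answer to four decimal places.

0.9082

Δx = (7.5 − 1.5)/8 = 0.75.
g(1.5) ≈ 0.4724, g(2.25) ≈ 0.3247, g(3) ≈ 0.2231, g(3.75) ≈ 0.1534, g(4.5) ≈ 0.1054, g(5.25) ≈ 0.0724, g(6) ≈ 0.0498, g(6.75) ≈ 0.0342, g(7.5) ≈ 0.0235.
T_8 = (Δx/2)·[g(x_0) + 2g(x_1) + ... + 2g(x_{7}) + g(x_8)].
Sum ≈ 0.9082.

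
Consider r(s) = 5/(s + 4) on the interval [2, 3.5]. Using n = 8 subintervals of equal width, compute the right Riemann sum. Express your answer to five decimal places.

Δs = (3.5 − 2)/8 = 0.1875.
Right endpoints: 2.1875, 2.375, 2.5625, 2.75, 2.9375, 3.125, 3.3125, 3.5.
r(2.1875) = 80/99, r(2.375) = 40/51, r(2.5625) = 16/21, r(2.75) = 20/27, r(2.9375) = 80/111, r(3.125) = 40/57, r(3.3125) = 80/117, r(3.5) = 2/3.
Sum = Δs · [r(2.1875) + r(2.375) + r(2.5625) + ...].
Sum ≈ 1.10024.

1.10024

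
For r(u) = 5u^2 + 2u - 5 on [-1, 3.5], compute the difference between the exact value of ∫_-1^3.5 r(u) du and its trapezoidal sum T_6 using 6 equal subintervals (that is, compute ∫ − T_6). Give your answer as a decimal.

-2.109375

Exact integral: ∫_-1^3.5 r(u) du = 61.875.
T_6 = 63.984375.
Error = 61.875 − 63.984375 = -2.109375.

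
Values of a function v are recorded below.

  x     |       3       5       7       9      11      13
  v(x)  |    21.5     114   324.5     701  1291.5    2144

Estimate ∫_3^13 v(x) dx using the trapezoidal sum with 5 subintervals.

Δx = 2.
T_5 = (2/2)·[21.5 + 2·114 + 2·324.5 + 2·701 + 2·1291.5 + 2144] = 7027.5.

7027.5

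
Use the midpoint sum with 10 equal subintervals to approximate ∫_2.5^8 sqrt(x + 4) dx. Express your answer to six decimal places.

Δx = (8 − 2.5)/10 = 0.55.
Midpoints: 2.775, 3.325, 3.875, 4.425, 4.975, 5.525, 6.075, 6.625, 7.175, 7.725.
f(2.775) ≈ 2.602883, f(3.325) ≈ 2.706474, f(3.875) ≈ 2.806243, f(4.425) ≈ 2.902585, f(4.975) ≈ 2.995830, f(5.525) ≈ 3.086260, f(6.075) ≈ 3.174114, f(6.625) ≈ 3.259601, f(7.175) ≈ 3.342903, f(7.725) ≈ 3.424179.
Sum = Δx · [f(2.775) + f(3.325) + f(3.875) + ...].
Sum ≈ 16.665590.

16.665590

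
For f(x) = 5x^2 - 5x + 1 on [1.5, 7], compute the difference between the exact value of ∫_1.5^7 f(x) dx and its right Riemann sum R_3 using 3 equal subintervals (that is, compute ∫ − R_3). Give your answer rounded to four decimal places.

Exact integral: ∫_1.5^7 f(x) dx ≈ 454.666667.
R_3 ≈ 659.134259.
Error ≈ 454.666667 − 659.134259 ≈ -204.4676.

-204.4676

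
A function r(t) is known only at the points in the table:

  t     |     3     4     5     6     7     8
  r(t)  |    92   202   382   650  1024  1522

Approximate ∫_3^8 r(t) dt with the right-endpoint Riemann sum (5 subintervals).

3780

Δt = 1.
Sum = 1·[202 + 382 + 650 + 1024 + 1522] = 3780.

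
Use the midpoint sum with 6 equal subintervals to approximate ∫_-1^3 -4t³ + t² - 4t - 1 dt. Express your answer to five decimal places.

Δt = (3 − (-1))/6 = 2/3.
Midpoints: -2/3, 0, 2/3, 4/3, 2, 8/3.
f(-2/3) = 89/27, f(0) = -1, f(2/3) = -119/27, f(4/3) = -379/27, f(2) = -37, f(8/3) = -2171/27.
Sum = Δt · [f(-2/3) + f(0) + f(2/3) + ...].
Sum ≈ -89.03704.

-89.03704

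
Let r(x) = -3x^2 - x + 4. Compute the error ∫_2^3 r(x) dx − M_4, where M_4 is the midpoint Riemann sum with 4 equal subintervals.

Exact integral: ∫_2^3 r(x) dx = -17.5.
M_4 = -17.484375.
Error = -17.5 − (-17.484375) = -0.015625.

-0.015625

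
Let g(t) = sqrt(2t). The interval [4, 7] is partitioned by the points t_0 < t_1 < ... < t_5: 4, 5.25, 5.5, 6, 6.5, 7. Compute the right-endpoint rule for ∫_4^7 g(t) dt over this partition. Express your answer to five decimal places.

10.28527

Subinterval widths: 1.25, 0.25, 0.5, 0.5, 0.5.
Right endpoints: 5.25, 5.5, 6, 6.5, 7.
g(5.25) ≈ 3.24037, g(5.5) ≈ 3.31662, g(6) ≈ 3.46410, g(6.5) ≈ 3.60555, g(7) ≈ 3.74166.
Sum = Σ Δt_i · g(t_i).
Sum ≈ 10.28527.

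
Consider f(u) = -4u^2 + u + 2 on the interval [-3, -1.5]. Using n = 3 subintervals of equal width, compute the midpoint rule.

Δu = (-1.5 − (-3))/3 = 0.5.
Midpoints: -2.75, -2.25, -1.75.
f(-2.75) = -31, f(-2.25) = -20.5, f(-1.75) = -12.
Sum = Δu · [f(-2.75) + f(-2.25) + f(-1.75)].
Sum = -31.75.

-31.75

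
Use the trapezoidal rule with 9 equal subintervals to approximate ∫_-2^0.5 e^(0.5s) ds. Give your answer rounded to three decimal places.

Δs = (0.5 − (-2))/9 = 5/18.
f(-2) ≈ 0.368, f(-31/18) ≈ 0.423, f(-13/9) ≈ 0.486, f(-7/6) ≈ 0.558, f(-8/9) ≈ 0.641, f(-11/18) ≈ 0.737, f(-1/3) ≈ 0.846, f(-1/18) ≈ 0.973, f(2/9) ≈ 1.118, f(0.5) ≈ 1.284.
T_9 = (Δs/2)·[f(s_0) + 2f(s_1) + ... + 2f(s_{8}) + f(s_9)].
Sum ≈ 1.835.

1.835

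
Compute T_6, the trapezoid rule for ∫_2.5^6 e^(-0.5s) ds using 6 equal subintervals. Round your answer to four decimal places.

Δs = (6 − 2.5)/6 = 7/12.
f(2.5) ≈ 0.2865, f(37/12) ≈ 0.2140, f(11/3) ≈ 0.1599, f(4.25) ≈ 0.1194, f(29/6) ≈ 0.0892, f(65/12) ≈ 0.0666, f(6) ≈ 0.0498.
T_6 = (Δs/2)·[f(s_0) + 2f(s_1) + ... + 2f(s_{5}) + f(s_6)].
Sum ≈ 0.4768.

0.4768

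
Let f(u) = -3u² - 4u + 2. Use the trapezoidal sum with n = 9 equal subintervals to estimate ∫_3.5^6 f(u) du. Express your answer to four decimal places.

Δu = (6 − 3.5)/9 = 5/18.
f(3.5) = -48.75, f(34/9) = -1510/27, f(73/18) = -6865/108, f(13/3) = -215/3, f(83/18) = -8665/108, f(44/9) = -2410/27, f(31/6) = -98.75, f(49/9) = -2935/27, f(103/18) = -12865/108, f(6) = -130.
T_9 = (Δu/2)·[f(u_0) + 2f(u_1) + ... + 2f(u_{8}) + f(u_9)].
Sum ≈ -215.7215.

-215.7215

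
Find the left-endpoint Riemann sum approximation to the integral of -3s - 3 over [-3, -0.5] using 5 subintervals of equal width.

Δs = (-0.5 − (-3))/5 = 0.5.
Left endpoints: -3, -2.5, -2, -1.5, -1.
f(-3) = 6, f(-2.5) = 4.5, f(-2) = 3, f(-1.5) = 1.5, f(-1) = 0.
Sum = Δs · [f(-3) + f(-2.5) + f(-2) + f(-1.5) + f(-1)].
Sum = 7.5.

7.5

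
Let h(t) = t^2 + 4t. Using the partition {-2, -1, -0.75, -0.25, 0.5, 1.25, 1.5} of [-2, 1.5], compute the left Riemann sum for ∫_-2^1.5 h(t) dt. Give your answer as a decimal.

Subinterval widths: 1, 0.25, 0.5, 0.75, 0.75, 0.25.
Left endpoints: -2, -1, -0.75, -0.25, 0.5, 1.25.
h(-2) = -4, h(-1) = -3, h(-0.75) = -2.4375, h(-0.25) = -0.9375, h(0.5) = 2.25, h(1.25) = 6.5625.
Sum = Σ Δt_i · h(t_i).
Sum = -3.34375.

-3.34375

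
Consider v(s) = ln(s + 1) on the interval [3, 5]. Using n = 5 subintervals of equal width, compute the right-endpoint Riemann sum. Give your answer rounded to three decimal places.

Δs = (5 − 3)/5 = 0.4.
Right endpoints: 3.4, 3.8, 4.2, 4.6, 5.
v(3.4) ≈ 1.482, v(3.8) ≈ 1.569, v(4.2) ≈ 1.649, v(4.6) ≈ 1.723, v(5) ≈ 1.792.
Sum = Δs · [v(3.4) + v(3.8) + v(4.2) + v(4.6) + v(5)].
Sum ≈ 3.285.

3.285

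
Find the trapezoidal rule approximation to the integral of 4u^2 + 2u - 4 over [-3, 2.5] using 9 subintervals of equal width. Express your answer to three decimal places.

Δu = (2.5 − (-3))/9 = 11/18.
f(-3) = 26, f(-43/18) = 1138/81, f(-16/9) = 412/81, f(-7/6) = -8/9, f(-5/9) = -314/81, f(1/18) = -314/81, f(2/3) = -8/9, f(23/18) = 412/81, f(17/9) = 1138/81, f(2.5) = 26.
T_9 = (Δu/2)·[f(u_0) + 2f(u_1) + ... + 2f(u_{8}) + f(u_9)].
Sum ≈ 33.453.

33.453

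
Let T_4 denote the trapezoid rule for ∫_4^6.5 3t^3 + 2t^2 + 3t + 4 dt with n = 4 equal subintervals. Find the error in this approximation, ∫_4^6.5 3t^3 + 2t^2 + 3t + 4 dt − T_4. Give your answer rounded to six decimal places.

Exact integral: ∫_4^6.5 f(t) dt ≈ 1336.58854167.
T_4 ≈ 1344.60449219.
Error ≈ 1336.58854167 − 1344.60449219 ≈ -8.015951.

-8.015951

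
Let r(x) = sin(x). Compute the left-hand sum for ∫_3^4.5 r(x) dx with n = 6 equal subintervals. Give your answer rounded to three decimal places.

Δx = (4.5 − 3)/6 = 0.25.
Left endpoints: 3, 3.25, 3.5, 3.75, 4, 4.25.
r(3) ≈ 0.141, r(3.25) ≈ -0.108, r(3.5) ≈ -0.351, r(3.75) ≈ -0.572, r(4) ≈ -0.757, r(4.25) ≈ -0.895.
Sum = Δx · [r(3) + r(3.25) + r(3.5) + ...].
Sum ≈ -0.635.

-0.635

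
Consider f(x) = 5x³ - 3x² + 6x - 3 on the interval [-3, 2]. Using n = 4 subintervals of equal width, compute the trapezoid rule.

-159.921875

Δx = (2 − (-3))/4 = 1.25.
f(-3) = -183, f(-1.75) = -49.484375, f(-0.5) = -7.375, f(0.75) = 1.921875, f(2) = 37.
T_4 = (Δx/2)·[f(x_0) + 2f(x_1) + 2f(x_2) + 2f(x_3) + f(x_4)].
Sum = -159.921875.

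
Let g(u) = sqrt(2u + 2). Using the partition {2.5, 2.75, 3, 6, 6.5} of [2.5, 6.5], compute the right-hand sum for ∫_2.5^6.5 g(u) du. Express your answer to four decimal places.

Subinterval widths: 0.25, 0.25, 3, 0.5.
Right endpoints: 2.75, 3, 6, 6.5.
g(2.75) ≈ 2.7386, g(3) ≈ 2.8284, g(6) ≈ 3.7417, g(6.5) ≈ 3.8730.
Sum = Σ Δu_i · g(u_i).
Sum ≈ 14.5532.

14.5532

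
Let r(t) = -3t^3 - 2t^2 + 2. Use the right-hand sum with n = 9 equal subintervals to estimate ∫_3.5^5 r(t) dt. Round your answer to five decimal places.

Δt = (5 − 3.5)/9 = 1/6.
Right endpoints: 11/3, 23/6, 4, 25/6, 13/3, 4.5, 14/3, 29/6, 5.
r(11/3) = -1555/9, r(23/6) = -196.375, r(4) = -222, r(25/6) = -17981/72, r(13/3) = -839/3, r(4.5) = -311.875, r(14/3) = -3118/9, r(29/6) = -9203/24, r(5) = -423.
Sum = Δt · [r(11/3) + r(23/6) + r(4) + ...].
Sum ≈ -430.88889.

-430.88889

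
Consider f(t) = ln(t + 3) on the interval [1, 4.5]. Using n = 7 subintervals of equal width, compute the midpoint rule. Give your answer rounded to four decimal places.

6.0678

Δt = (4.5 − 1)/7 = 0.5.
Midpoints: 1.25, 1.75, 2.25, 2.75, 3.25, 3.75, 4.25.
f(1.25) ≈ 1.4469, f(1.75) ≈ 1.5581, f(2.25) ≈ 1.6582, f(2.75) ≈ 1.7492, f(3.25) ≈ 1.8326, f(3.75) ≈ 1.9095, f(4.25) ≈ 1.9810.
Sum = Δt · [f(1.25) + f(1.75) + f(2.25) + ...].
Sum ≈ 6.0678.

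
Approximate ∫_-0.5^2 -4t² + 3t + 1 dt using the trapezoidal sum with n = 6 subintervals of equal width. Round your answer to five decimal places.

-2.99769

Δt = (2 − (-0.5))/6 = 5/12.
f(-0.5) = -1.5, f(-1/12) = 13/18, f(1/3) = 14/9, f(0.75) = 1, f(7/6) = -17/18, f(19/12) = -77/18, f(2) = -9.
T_6 = (Δt/2)·[f(t_0) + 2f(t_1) + ... + 2f(t_{5}) + f(t_6)].
Sum ≈ -2.99769.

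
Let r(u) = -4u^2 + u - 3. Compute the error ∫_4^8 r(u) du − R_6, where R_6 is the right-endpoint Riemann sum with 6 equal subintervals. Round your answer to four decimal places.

63.8519

Exact integral: ∫_4^8 r(u) du ≈ -585.333333.
R_6 ≈ -649.185185.
Error ≈ -585.333333 − (-649.185185) ≈ 63.8519.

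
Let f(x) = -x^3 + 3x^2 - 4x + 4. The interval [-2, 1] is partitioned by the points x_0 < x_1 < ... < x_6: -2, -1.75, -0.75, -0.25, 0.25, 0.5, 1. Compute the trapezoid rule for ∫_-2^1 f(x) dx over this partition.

Subinterval widths: 0.25, 1, 0.5, 0.5, 0.25, 0.5.
f(-2) = 32, f(-1.75) = 25.546875, f(-0.75) = 9.109375, f(-0.25) = 5.203125, f(0.25) = 3.171875, f(0.5) = 2.625, f(1) = 2.
On each subinterval the trapezoid contributes (Δx_i/2)·[f(x_{i-1}) + f(x_i)].
Sum = 32.07421875.

32.07421875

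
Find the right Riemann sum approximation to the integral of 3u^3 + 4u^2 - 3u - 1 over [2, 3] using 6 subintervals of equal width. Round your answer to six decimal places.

Δu = (3 − 2)/6 = 1/6.
Right endpoints: 13/6, 7/3, 2.5, 8/3, 17/6, 3.
f(13/6) = 1003/24, f(7/3) = 467/9, f(2.5) = 63.375, f(8/3) = 229/3, f(17/6) = 6541/72, f(3) = 107.
Sum = Δu · [f(13/6) + f(7/3) + f(2.5) + ...].
Sum ≈ 71.872685.

71.872685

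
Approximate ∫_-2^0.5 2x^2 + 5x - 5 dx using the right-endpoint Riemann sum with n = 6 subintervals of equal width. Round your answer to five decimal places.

Δx = (0.5 − (-2))/6 = 5/12.
Right endpoints: -19/12, -7/6, -0.75, -1/3, 1/12, 0.5.
f(-19/12) = -569/72, f(-7/6) = -73/9, f(-0.75) = -7.625, f(-1/3) = -58/9, f(1/12) = -329/72, f(0.5) = -2.
Sum = Δx · [f(-19/12) + f(-7/6) + f(-0.75) + ...].
Sum ≈ -15.27199.

-15.27199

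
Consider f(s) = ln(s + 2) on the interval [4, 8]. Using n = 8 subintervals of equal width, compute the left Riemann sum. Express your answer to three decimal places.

8.146

Δs = (8 − 4)/8 = 0.5.
Left endpoints: 4, 4.5, 5, 5.5, 6, 6.5, 7, 7.5.
f(4) ≈ 1.792, f(4.5) ≈ 1.872, f(5) ≈ 1.946, f(5.5) ≈ 2.015, f(6) ≈ 2.079, f(6.5) ≈ 2.140, f(7) ≈ 2.197, f(7.5) ≈ 2.251.
Sum = Δs · [f(4) + f(4.5) + f(5) + ...].
Sum ≈ 8.146.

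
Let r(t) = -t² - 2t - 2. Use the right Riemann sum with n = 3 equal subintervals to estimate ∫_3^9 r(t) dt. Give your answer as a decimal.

-406

Δt = (9 − 3)/3 = 2.
Right endpoints: 5, 7, 9.
r(5) = -37, r(7) = -65, r(9) = -101.
Sum = Δt · [r(5) + r(7) + r(9)].
Sum = -406.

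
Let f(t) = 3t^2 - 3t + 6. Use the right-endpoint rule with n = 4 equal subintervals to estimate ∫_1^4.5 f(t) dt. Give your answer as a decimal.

104.26171875

Δt = (4.5 − 1)/4 = 0.875.
Right endpoints: 1.875, 2.75, 3.625, 4.5.
f(1.875) = 10.921875, f(2.75) = 20.4375, f(3.625) = 34.546875, f(4.5) = 53.25.
Sum = Δt · [f(1.875) + f(2.75) + f(3.625) + f(4.5)].
Sum = 104.26171875.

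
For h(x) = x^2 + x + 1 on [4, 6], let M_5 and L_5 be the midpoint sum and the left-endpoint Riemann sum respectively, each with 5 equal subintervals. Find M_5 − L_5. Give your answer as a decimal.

M_5 = 62.64.
L_5 = 58.32.
M_5 − L_5 = 4.32.

4.32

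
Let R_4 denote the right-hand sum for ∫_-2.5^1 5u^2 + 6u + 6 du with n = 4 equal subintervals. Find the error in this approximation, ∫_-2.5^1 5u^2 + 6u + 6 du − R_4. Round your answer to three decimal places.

0.064

Exact integral: ∫_-2.5^1 f(u) du ≈ 32.95833.
R_4 = 32.89453125.
Error ≈ 32.95833 − 32.89453125 ≈ 0.064.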